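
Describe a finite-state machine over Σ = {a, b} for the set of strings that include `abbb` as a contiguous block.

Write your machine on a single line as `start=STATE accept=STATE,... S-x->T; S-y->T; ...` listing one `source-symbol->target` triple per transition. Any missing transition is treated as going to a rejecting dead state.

States S0..S3 record the length of the longest prefix of `abbb` that matches the current input suffix. Reaching S4 means `abbb` has been seen, and we stay there forever. Accept from S4.
A 5-state machine:
        a   b  
>  S0   S1  S0 
   S1   S1  S2 
   S2   S1  S3 
   S3   S1  S4 
 * S4   S4  S4 
(> = start, * = accepting)

start=S0; accept=S4; S0-a->S1; S0-b->S0; S1-a->S1; S1-b->S2; S2-a->S1; S2-b->S3; S3-a->S1; S3-b->S4; S4-a->S4; S4-b->S4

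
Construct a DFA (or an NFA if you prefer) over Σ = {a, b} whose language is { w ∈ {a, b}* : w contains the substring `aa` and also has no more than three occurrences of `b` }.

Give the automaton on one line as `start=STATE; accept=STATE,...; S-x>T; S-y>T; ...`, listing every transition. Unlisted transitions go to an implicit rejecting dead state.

start=q0; accept=q3,q6,q9,q12; q0-a>q1; q0-b>q2; q1-a>q3; q1-b>q2; q2-a>q4; q2-b>q5; q3-a>q3; q3-b>q6; q4-a>q6; q4-b>q5; q5-a>q7; q5-b>q8; q6-a>q6; q6-b>q9; q7-a>q9; q7-b>q8; q8-a>q10; q8-b>q11; q9-a>q9; q9-b>q12; q10-a>q12; q10-b>q11; q11-a>q13; q11-b>q11; q12-a>q12; q12-b>q14; q13-a>q14; q13-b>q11; q14-a>q14; q14-b>q14

Build one automaton per condition and run them in lockstep. One (3 states) tracks whether and how much of `aa` has been seen; the other (5 states) tracks the count of `b`s, saturating at 4. Each combined state is a pair, one component from each; accept when both components accept.
          a    b  
>  q0     q1   q2 
   q1     q3   q2 
   q2     q4   q5 
 * q3     q3   q6 
   q4     q6   q5 
   q5     q7   q8 
 * q6     q6   q9 
   q7     q9   q8 
   q8    q10  q11 
 * q9     q9  q12 
   q10   q12  q11 
   q11   q13  q11 
 * q12   q12  q14 
   q13   q14  q11 
   q14   q14  q14 
(> = start, * = accepting)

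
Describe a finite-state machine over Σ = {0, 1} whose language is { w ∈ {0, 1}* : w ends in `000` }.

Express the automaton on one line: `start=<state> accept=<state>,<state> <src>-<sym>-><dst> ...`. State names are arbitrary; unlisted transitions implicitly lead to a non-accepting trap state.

start=q0 accept=q3 q0-0->q1 q0-1->q0 q1-0->q2 q1-1->q0 q2-0->q3 q2-1->q0 q3-0->q3 q3-1->q0

Remember how much of `000` the current input suffix matches. State q0 means no match yet; q1 means the last symbol is `0`; q2 means the last 2 symbols are `00`; q3 means the last 3 symbols are `000`. Only q3 accepts. On a mismatch, fall back to the longest proper suffix that is still a prefix of `000`.
A 4-state machine:
        0   1  
>  q0   q1  q0 
   q1   q2  q0 
   q2   q3  q0 
 * q3   q3  q0 
(> = start, * = accepting)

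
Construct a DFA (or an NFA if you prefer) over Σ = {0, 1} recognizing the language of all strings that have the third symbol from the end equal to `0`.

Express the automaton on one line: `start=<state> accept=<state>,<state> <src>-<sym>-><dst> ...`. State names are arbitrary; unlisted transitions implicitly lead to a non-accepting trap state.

A DFA must remember the last 3 symbols (since which symbol is third-to-last isn't known until the input ends). Use one state per possible window of the last ≤3 symbols; accept from those whose window starts with `0`.
          0    1  
>  q0     q1   q2 
   q1     q3   q4 
   q2     q5   q6 
   q3     q7   q8 
   q4     q9  q10 
   q5    q11  q12 
   q6    q13  q14 
 * q7     q7   q8 
 * q8     q9  q10 
 * q9    q11  q12 
 * q10   q13  q14 
   q11    q7   q8 
   q12    q9  q10 
   q13   q11  q12 
   q14   q13  q14 
(> = start, * = accepting)

start=q0 accept=q7,q8,q9,q10 q0-0->q1 q0-1->q2 q1-0->q3 q1-1->q4 q2-0->q5 q2-1->q6 q3-0->q7 q3-1->q8 q4-0->q9 q4-1->q10 q5-0->q11 q5-1->q12 q6-0->q13 q6-1->q14 q7-0->q7 q7-1->q8 q8-0->q9 q8-1->q10 q9-0->q11 q9-1->q12 q10-0->q13 q10-1->q14 q11-0->q7 q11-1->q8 q12-0->q9 q12-1->q10 q13-0->q11 q13-1->q12 q14-0->q13 q14-1->q14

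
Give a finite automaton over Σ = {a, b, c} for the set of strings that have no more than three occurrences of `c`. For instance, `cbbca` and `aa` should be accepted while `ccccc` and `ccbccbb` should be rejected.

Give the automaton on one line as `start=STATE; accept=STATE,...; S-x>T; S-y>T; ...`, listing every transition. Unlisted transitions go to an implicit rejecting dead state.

start=q0; accept=q0,q1,q2,q3; q0-a>q0; q0-b>q0; q0-c>q1; q1-a>q1; q1-b>q1; q1-c>q2; q2-a>q2; q2-b>q2; q2-c>q3; q3-a>q3; q3-b>q3; q3-c>q4; q4-a>q4; q4-b>q4; q4-c>q4

Only the number of `c`s matters, and only up to 4. Make a chain q0 → q1 → q2 → q3 → q4 advanced by each `c` (with q4 absorbing); every other symbol self-loops. The accepting set is {q0, q1, q2, q3}.
A 5-state machine:
        a   b   c  
>* q0   q0  q0  q1 
 * q1   q1  q1  q2 
 * q2   q2  q2  q3 
 * q3   q3  q3  q4 
   q4   q4  q4  q4 
(> = start, * = accepting)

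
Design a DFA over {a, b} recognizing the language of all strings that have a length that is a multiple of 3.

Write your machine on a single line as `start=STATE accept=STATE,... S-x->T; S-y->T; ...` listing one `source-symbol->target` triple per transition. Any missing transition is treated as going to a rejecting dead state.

start=s0; accept=s0; s0-a->s1; s0-b->s1; s1-a->s2; s1-b->s2; s2-a->s0; s2-b->s0

Only the length mod 3 matters, so use a 3-cycle: from any state, every input symbol moves to the next state, wrapping s2 back to s0. Mark s0 accepting.
        a   b  
>* s0   s1  s1 
   s1   s2  s2 
   s2   s0  s0 
(> = start, * = accepting)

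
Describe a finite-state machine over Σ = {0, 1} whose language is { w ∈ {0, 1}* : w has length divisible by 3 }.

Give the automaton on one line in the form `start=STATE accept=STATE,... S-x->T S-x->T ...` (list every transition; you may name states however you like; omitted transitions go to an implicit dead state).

Only the length mod 3 matters, so use a 3-cycle: from any state, every input symbol moves to the next state, wrapping q2 back to q0. Mark q0 accepting.
        0   1  
>* q0   q1  q1 
   q1   q2  q2 
   q2   q0  q0 
(> = start, * = accepting)

start=q0 accept=q0 q0-0->q1 q0-1->q1 q1-0->q2 q1-1->q2 q2-0->q0 q2-1->q0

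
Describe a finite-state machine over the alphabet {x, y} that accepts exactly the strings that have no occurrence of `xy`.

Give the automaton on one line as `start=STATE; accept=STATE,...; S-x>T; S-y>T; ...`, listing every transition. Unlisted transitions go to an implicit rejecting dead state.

Track partial matches of the forbidden pattern `xy`. State C is a dead state reached once `xy` has occurred; every other state accepts. A means no part of `xy` is currently matched.
With 3 states:
       x  y 
>* A   B  A 
 * B   B  C 
   C   C  C 
(> = start, * = accepting)

start=A; accept=A,B; A-x>B; A-y>A; B-x>B; B-y>C; C-x>C; C-y>C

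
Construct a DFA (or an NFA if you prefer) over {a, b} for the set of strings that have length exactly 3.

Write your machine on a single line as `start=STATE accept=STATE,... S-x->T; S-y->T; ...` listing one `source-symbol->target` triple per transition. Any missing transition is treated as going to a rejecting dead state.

start=s0; accept=s3; s0-a->s1; s0-b->s1; s1-a->s2; s1-b->s2; s2-a->s3; s2-b->s3; s3-a->s4; s3-b->s4; s4-a->s4; s4-b->s4

We only need to distinguish lengths 0, 1, …, 3, and '>3'. Chain s0 → s1 → s2 → s3 → s4 on every symbol, with s4 looping. Accepting states: {s3}.
5 states suffice.
        a   b  
>  s0   s1  s1 
   s1   s2  s2 
   s2   s3  s3 
 * s3   s4  s4 
   s4   s4  s4 
(> = start, * = accepting)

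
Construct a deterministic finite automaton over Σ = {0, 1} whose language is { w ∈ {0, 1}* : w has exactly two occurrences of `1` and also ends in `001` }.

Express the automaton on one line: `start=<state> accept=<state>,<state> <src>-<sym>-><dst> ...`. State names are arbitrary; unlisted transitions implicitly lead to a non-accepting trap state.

start=A accept=F A-0->A A-1->B B-0->C B-1->D C-0->E C-1->D D-0->D D-1->D E-0->E E-1->F F-0->D F-1->D

Handle the two conditions separately and then intersect. The first has 4 states tracking the count of `1`s, saturating at 3; the second has 4 states tracking how much of the suffix `001` has currently been matched. A product state is a pair (one from each), accepting exactly when both do. Equivalent product states are then merged.
       0  1 
>  A   A  B 
   B   C  D 
   C   E  D 
   D   D  D 
   E   E  F 
 * F   D  D 
(> = start, * = accepting)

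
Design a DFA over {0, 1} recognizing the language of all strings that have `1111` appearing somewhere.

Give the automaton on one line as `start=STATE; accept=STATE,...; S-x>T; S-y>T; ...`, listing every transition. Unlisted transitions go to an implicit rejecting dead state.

start=A; accept=E; A-0>A; A-1>B; B-0>A; B-1>C; C-0>A; C-1>D; D-0>A; D-1>E; E-0>E; E-1>E

States A..D record the length of the longest prefix of `1111` that matches the current input suffix. Reaching E means `1111` has been seen, and we stay there forever. Accept from E.
       0  1 
>  A   A  B 
   B   A  C 
   C   A  D 
   D   A  E 
 * E   E  E 
(> = start, * = accepting)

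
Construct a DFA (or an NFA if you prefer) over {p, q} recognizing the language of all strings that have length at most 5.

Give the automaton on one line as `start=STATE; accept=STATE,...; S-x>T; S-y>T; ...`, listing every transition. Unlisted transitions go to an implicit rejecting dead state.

Count input length up to 6: every symbol moves from s0 toward s6, which means 'more than 5' and absorbs. Accept from {s0, s1, s2, s3, s4, s5}.
        p   q  
>* s0   s1  s1 
 * s1   s2  s2 
 * s2   s3  s3 
 * s3   s4  s4 
 * s4   s5  s5 
 * s5   s6  s6 
   s6   s6  s6 
(> = start, * = accepting)

start=s0; accept=s0,s1,s2,s3,s4,s5; s0-p>s1; s0-q>s1; s1-p>s2; s1-q>s2; s2-p>s3; s2-q>s3; s3-p>s4; s3-q>s4; s4-p>s5; s4-q>s5; s5-p>s6; s5-q>s6; s6-p>s6; s6-q>s6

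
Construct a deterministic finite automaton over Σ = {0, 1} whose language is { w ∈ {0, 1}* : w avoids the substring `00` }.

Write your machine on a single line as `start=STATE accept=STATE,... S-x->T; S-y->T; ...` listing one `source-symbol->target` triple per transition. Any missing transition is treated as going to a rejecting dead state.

start=q0; accept=q0,q1; q0-0->q1; q0-1->q0; q1-0->q2; q1-1->q0; q2-0->q2; q2-1->q2

Track partial matches of the forbidden pattern `00`. State q2 is a dead state reached once `00` has occurred; every other state accepts. q0 means no part of `00` is currently matched.
        0   1  
>* q0   q1  q0 
 * q1   q2  q0 
   q2   q2  q2 
(> = start, * = accepting)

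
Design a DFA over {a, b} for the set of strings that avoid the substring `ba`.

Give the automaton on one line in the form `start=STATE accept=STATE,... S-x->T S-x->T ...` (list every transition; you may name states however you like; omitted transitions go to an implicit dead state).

start=s0 accept=s0,s1 s0-a->s0 s0-b->s1 s1-a->s2 s1-b->s1 s2-a->s2 s2-b->s2

Track partial matches of the forbidden pattern `ba`. State s2 is a dead state reached once `ba` has occurred; every other state accepts. s0 means no part of `ba` is currently matched.
A 3-state machine:
        a   b  
>* s0   s0  s1 
 * s1   s2  s1 
   s2   s2  s2 
(> = start, * = accepting)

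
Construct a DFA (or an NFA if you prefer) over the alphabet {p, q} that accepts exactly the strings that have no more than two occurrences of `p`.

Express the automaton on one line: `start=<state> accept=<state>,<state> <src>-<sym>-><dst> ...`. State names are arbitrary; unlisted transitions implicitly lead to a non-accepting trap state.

start=s0 accept=s0,s1,s2 s0-p->s1 s0-q->s0 s1-p->s2 s1-q->s1 s2-p->s3 s2-q->s2 s3-p->s3 s3-q->s3

Count `p`s, saturating at 3: states s0 through s2 mean 0 through 2 `p`s seen; s3 means more than 2. Each `p` increments (capped at s3); other symbols loop. Accept from {s0, s1, s2}.
With 4 states:
        p   q  
>* s0   s1  s0 
 * s1   s2  s1 
 * s2   s3  s2 
   s3   s3  s3 
(> = start, * = accepting)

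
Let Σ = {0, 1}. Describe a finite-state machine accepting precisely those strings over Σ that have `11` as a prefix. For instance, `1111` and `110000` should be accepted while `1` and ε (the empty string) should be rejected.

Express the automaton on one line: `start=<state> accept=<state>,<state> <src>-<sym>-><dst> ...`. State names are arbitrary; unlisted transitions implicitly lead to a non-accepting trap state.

Walk along `11` while the input agrees: from S0 take `1` to S1, and so on. Any deviation drops to the rejecting sink S3. Once S2 is reached the prefix is confirmed and every continuation is accepted.
4 states suffice.
        0   1  
>  S0   S3  S1 
   S1   S3  S2 
 * S2   S2  S2 
   S3   S3  S3 
(> = start, * = accepting)

start=S0 accept=S2 S0-0->S3 S0-1->S1 S1-0->S3 S1-1->S2 S2-0->S2 S2-1->S2 S3-0->S3 S3-1->S3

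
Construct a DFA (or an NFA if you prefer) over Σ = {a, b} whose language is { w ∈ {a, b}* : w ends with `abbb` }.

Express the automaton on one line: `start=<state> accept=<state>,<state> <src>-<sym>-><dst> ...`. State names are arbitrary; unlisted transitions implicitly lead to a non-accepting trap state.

start=s0 accept=s4 s0-a->s1 s0-b->s0 s1-a->s1 s1-b->s2 s2-a->s1 s2-b->s3 s3-a->s1 s3-b->s4 s4-a->s1 s4-b->s0

Let each state record the length of the longest suffix of the input read so far that is also a prefix of `abbb`. s1 means the last symbol is `a`; s2 means the last 2 symbols are `ab`; s3 means the last 3 symbols are `abb`; s4 means the last 4 symbols are `abbb`. Accept only at s4, where the string currently ends in `abbb`.
With 5 states:
        a   b  
>  s0   s1  s0 
   s1   s1  s2 
   s2   s1  s3 
   s3   s1  s4 
 * s4   s1  s0 
(> = start, * = accepting)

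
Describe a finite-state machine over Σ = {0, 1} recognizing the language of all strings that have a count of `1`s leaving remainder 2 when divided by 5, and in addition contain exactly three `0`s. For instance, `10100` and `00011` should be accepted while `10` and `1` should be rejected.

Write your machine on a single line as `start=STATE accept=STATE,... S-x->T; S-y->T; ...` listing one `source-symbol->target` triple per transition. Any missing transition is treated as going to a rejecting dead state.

Build one automaton per condition and run them in lockstep. The first has 5 states tracking the count of `1`s modulo 5; the second has 5 states tracking the count of `0`s, saturating at 4. A product state is a pair (one from each), accepting exactly when both do. Equivalent product states are then merged.
A 21-state machine:
       0  1 
>  A   B  C 
   B   D  E 
   C   E  F 
   D   G  H 
   E   H  I 
   F   I  J 
   G   K  L 
   H   L  M 
   I   M  N 
   J   N  O 
   K   K  K 
   L   K  P 
   M   P  Q 
   N   Q  R 
   O   R  A 
 * P   K  S 
   Q   S  T 
   R   T  B 
   S   K  U 
   T   U  D 
   U   K  G 
(> = start, * = accepting)

start=A; accept=P; A-0->B; A-1->C; B-0->D; B-1->E; C-0->E; C-1->F; D-0->G; D-1->H; E-0->H; E-1->I; F-0->I; F-1->J; G-0->K; G-1->L; H-0->L; H-1->M; I-0->M; I-1->N; J-0->N; J-1->O; K-0->K; K-1->K; L-0->K; L-1->P; M-0->P; M-1->Q; N-0->Q; N-1->R; O-0->R; O-1->A; P-0->K; P-1->S; Q-0->S; Q-1->T; R-0->T; R-1->B; S-0->K; S-1->U; T-0->U; T-1->D; U-0->K; U-1->G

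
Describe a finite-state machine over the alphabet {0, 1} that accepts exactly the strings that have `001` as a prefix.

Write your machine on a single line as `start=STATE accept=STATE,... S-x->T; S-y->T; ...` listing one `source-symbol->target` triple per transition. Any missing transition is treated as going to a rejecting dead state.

Check the first 3 symbols one by one: q0 through q2 record how many have matched `001` so far; any wrong symbol goes to the dead state q4. After all 3 match we enter the accepting sink q3.
A 5-state machine:
        0   1  
>  q0   q1  q4 
   q1   q2  q4 
   q2   q4  q3 
 * q3   q3  q3 
   q4   q4  q4 
(> = start, * = accepting)

start=q0; accept=q3; q0-0->q1; q0-1->q4; q1-0->q2; q1-1->q4; q2-0->q4; q2-1->q3; q3-0->q3; q3-1->q3; q4-0->q4; q4-1->q4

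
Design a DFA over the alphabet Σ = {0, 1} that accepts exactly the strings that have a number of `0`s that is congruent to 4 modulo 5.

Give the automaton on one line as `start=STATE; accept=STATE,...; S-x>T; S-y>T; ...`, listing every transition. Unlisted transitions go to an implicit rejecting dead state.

start=A; accept=E; A-0>B; A-1>A; B-0>C; B-1>B; C-0>D; C-1>C; D-0>E; D-1>D; E-0>A; E-1>E

The only thing that matters is how many `0`s have appeared, reduced mod 5. Use one state per residue: A for 0, …, E for 4. Reading `0` moves to the next residue; anything else stays put. E is accepting.
A 5-state machine:
       0  1 
>  A   B  A 
   B   C  B 
   C   D  C 
   D   E  D 
 * E   A  E 
(> = start, * = accepting)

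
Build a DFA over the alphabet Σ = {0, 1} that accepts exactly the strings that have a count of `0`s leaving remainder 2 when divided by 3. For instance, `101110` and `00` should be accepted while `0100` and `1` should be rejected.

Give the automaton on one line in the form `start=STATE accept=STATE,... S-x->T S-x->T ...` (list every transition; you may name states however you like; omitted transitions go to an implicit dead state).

The only thing that matters is how many `0`s have appeared, reduced mod 3. Use one state per residue: S0 for 0, …, S2 for 2. Reading `0` moves to the next residue; anything else stays put. S2 is accepting.
A 3-state machine:
        0   1  
>  S0   S1  S0 
   S1   S2  S1 
 * S2   S0  S2 
(> = start, * = accepting)

start=S0 accept=S2 S0-0->S1 S0-1->S0 S1-0->S2 S1-1->S1 S2-0->S0 S2-1->S2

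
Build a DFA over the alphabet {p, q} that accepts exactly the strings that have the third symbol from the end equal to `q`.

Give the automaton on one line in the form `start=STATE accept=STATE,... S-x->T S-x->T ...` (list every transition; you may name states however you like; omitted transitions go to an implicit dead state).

start=s0 accept=s11,s12,s13,s14 s0-p->s1 s0-q->s2 s1-p->s3 s1-q->s4 s2-p->s5 s2-q->s6 s3-p->s7 s3-q->s8 s4-p->s9 s4-q->s10 s5-p->s11 s5-q->s12 s6-p->s13 s6-q->s14 s7-p->s7 s7-q->s8 s8-p->s9 s8-q->s10 s9-p->s11 s9-q->s12 s10-p->s13 s10-q->s14 s11-p->s7 s11-q->s8 s12-p->s9 s12-q->s10 s13-p->s11 s13-q->s12 s14-p->s13 s14-q->s14

A DFA must remember the last 3 symbols (since which symbol is third-to-last isn't known until the input ends). Use one state per possible window of the last ≤3 symbols; accept from those whose window starts with `q`.
          p    q  
>  s0     s1   s2 
   s1     s3   s4 
   s2     s5   s6 
   s3     s7   s8 
   s4     s9  s10 
   s5    s11  s12 
   s6    s13  s14 
   s7     s7   s8 
   s8     s9  s10 
   s9    s11  s12 
   s10   s13  s14 
 * s11    s7   s8 
 * s12    s9  s10 
 * s13   s11  s12 
 * s14   s13  s14 
(> = start, * = accepting)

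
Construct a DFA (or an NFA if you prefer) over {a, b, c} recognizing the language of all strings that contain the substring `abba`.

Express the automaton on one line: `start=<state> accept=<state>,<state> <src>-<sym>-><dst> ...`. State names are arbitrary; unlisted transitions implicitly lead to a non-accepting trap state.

States q0..q3 record the length of the longest prefix of `abba` that matches the current input suffix. Reaching q4 means `abba` has been seen, and we stay there forever. Accept from q4.
5 states suffice.
        a   b   c  
>  q0   q1  q0  q0 
   q1   q1  q2  q0 
   q2   q1  q3  q0 
   q3   q4  q0  q0 
 * q4   q4  q4  q4 
(> = start, * = accepting)

start=q0 accept=q4 q0-a->q1 q0-b->q0 q0-c->q0 q1-a->q1 q1-b->q2 q1-c->q0 q2-a->q1 q2-b->q3 q2-c->q0 q3-a->q4 q3-b->q0 q3-c->q0 q4-a->q4 q4-b->q4 q4-c->q4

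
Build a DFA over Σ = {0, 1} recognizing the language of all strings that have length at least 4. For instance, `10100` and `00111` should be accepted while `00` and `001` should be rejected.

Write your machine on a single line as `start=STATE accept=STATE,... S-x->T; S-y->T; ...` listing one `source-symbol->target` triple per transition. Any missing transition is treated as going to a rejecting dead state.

start=q0; accept=q4,q5; q0-0->q1; q0-1->q1; q1-0->q2; q1-1->q2; q2-0->q3; q2-1->q3; q3-0->q4; q3-1->q4; q4-0->q5; q4-1->q5; q5-0->q5; q5-1->q5

Count input length up to 5: every symbol moves from q0 toward q5, which means 'more than 4' and absorbs. Accept from {q4, q5}.
With 6 states:
        0   1  
>  q0   q1  q1 
   q1   q2  q2 
   q2   q3  q3 
   q3   q4  q4 
 * q4   q5  q5 
 * q5   q5  q5 
(> = start, * = accepting)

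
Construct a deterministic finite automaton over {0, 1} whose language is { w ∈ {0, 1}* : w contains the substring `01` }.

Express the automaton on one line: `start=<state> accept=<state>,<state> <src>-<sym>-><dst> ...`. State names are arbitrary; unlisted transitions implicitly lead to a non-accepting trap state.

States s0..s1 record the length of the longest prefix of `01` that matches the current input suffix. Reaching s2 means `01` has been seen, and we stay there forever. Accept from s2.
With 3 states:
        0   1  
>  s0   s1  s0 
   s1   s1  s2 
 * s2   s2  s2 
(> = start, * = accepting)

start=s0 accept=s2 s0-0->s1 s0-1->s0 s1-0->s1 s1-1->s2 s2-0->s2 s2-1->s2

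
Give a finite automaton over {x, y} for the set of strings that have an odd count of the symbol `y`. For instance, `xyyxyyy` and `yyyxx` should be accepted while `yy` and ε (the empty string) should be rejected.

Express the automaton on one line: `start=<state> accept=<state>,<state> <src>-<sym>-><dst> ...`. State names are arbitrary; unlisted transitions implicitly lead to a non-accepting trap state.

start=q0 accept=q1 q0-x->q0 q0-y->q1 q1-x->q1 q1-y->q0

Keep the running count of `y`s modulo 2: each `y` advances along the cycle q0 → q1 → q0 while other symbols loop. Accept at q1.
        x   y  
>  q0   q0  q1 
 * q1   q1  q0 
(> = start, * = accepting)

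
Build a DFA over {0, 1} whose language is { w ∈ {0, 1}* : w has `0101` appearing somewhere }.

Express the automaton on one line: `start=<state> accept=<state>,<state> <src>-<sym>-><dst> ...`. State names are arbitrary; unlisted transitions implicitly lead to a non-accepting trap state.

Track how much of `0101` has been matched so far: state S0 is no progress, S4 is the absorbing accept state reached once `0101` has occurred. Intermediate states record partial matches; on a mismatch, fall back to the longest reusable overlap.
A 5-state machine:
        0   1  
>  S0   S1  S0 
   S1   S1  S2 
   S2   S3  S0 
   S3   S1  S4 
 * S4   S4  S4 
(> = start, * = accepting)

start=S0 accept=S4 S0-0->S1 S0-1->S0 S1-0->S1 S1-1->S2 S2-0->S3 S2-1->S0 S3-0->S1 S3-1->S4 S4-0->S4 S4-1->S4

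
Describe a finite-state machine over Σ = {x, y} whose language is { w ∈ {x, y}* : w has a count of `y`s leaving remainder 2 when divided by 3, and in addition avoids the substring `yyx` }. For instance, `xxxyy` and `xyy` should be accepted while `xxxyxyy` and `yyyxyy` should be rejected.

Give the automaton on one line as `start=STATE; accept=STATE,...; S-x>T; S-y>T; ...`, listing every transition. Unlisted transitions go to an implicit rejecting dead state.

Build one automaton per condition and run them in lockstep. The first has 3 states tracking the count of `y`s modulo 3; the second has 4 states tracking partial matches of the forbidden pattern `yyx`. A product state is a pair (one from each), accepting exactly when both do. Minimizing collapses redundant product states.
10 states suffice.
        x   y  
>  s0   s0  s1 
   s1   s2  s3 
   s2   s2  s4 
 * s3   s5  s6 
 * s4   s7  s6 
   s5   s5  s5 
   s6   s5  s8 
 * s7   s7  s9 
   s8   s5  s3 
   s9   s0  s8 
(> = start, * = accepting)

start=s0; accept=s3,s4,s7; s0-x>s0; s0-y>s1; s1-x>s2; s1-y>s3; s2-x>s2; s2-y>s4; s3-x>s5; s3-y>s6; s4-x>s7; s4-y>s6; s5-x>s5; s5-y>s5; s6-x>s5; s6-y>s8; s7-x>s7; s7-y>s9; s8-x>s5; s8-y>s3; s9-x>s0; s9-y>s8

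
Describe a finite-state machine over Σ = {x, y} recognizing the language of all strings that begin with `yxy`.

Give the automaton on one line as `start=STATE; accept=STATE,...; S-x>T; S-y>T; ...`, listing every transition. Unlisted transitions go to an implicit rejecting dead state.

start=S0; accept=S3; S0-x>S4; S0-y>S1; S1-x>S2; S1-y>S4; S2-x>S4; S2-y>S3; S3-x>S3; S3-y>S3; S4-x>S4; S4-y>S4

Check the first 3 symbols one by one: S0 through S2 record how many have matched `yxy` so far; any wrong symbol goes to the dead state S4. After all 3 match we enter the accepting sink S3.
        x   y  
>  S0   S4  S1 
   S1   S2  S4 
   S2   S4  S3 
 * S3   S3  S3 
   S4   S4  S4 
(> = start, * = accepting)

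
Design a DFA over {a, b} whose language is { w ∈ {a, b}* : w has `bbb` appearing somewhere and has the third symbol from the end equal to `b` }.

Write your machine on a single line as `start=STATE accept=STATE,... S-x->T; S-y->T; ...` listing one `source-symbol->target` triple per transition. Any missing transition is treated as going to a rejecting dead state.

Build one automaton per condition and run them in lockstep. The first has 4 states tracking whether and how much of `bbb` has been seen; the second has 15 states tracking the last 3 symbols read. A product state is a pair (one from each), accepting exactly when both do. Equivalent product states are then merged.
11 states suffice.
          a    b  
>  q0     q0   q1 
   q1     q0   q2 
   q2     q0   q3 
 * q3     q4   q3 
 * q4     q5   q6 
 * q5     q7   q8 
 * q6     q9  q10 
   q7     q7   q8 
   q8     q9  q10 
   q9     q5   q6 
   q10    q4   q3 
(> = start, * = accepting)

start=q0; accept=q3,q4,q5,q6; q0-a->q0; q0-b->q1; q1-a->q0; q1-b->q2; q2-a->q0; q2-b->q3; q3-a->q4; q3-b->q3; q4-a->q5; q4-b->q6; q5-a->q7; q5-b->q8; q6-a->q9; q6-b->q10; q7-a->q7; q7-b->q8; q8-a->q9; q8-b->q10; q9-a->q5; q9-b->q6; q10-a->q4; q10-b->q3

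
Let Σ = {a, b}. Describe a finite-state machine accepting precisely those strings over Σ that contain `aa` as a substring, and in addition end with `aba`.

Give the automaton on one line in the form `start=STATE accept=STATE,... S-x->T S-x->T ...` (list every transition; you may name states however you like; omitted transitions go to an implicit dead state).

start=q0 accept=q4 q0-a->q1 q0-b->q0 q1-a->q2 q1-b->q0 q2-a->q2 q2-b->q3 q3-a->q4 q3-b->q5 q4-a->q2 q4-b->q3 q5-a->q2 q5-b->q5

Run two small machines in parallel and take their product. The first has 3 states tracking whether and how much of `aa` has been seen; the second has 4 states tracking how much of the suffix `aba` has currently been matched. A product state is a pair (one from each), accepting exactly when both do. Equivalent product states are then merged.
With 6 states:
        a   b  
>  q0   q1  q0 
   q1   q2  q0 
   q2   q2  q3 
   q3   q4  q5 
 * q4   q2  q3 
   q5   q2  q5 
(> = start, * = accepting)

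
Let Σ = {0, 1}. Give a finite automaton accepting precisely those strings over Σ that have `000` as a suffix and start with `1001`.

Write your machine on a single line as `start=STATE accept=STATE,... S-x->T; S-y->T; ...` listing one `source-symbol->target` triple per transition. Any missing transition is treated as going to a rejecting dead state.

start=s0; accept=s11; s0-0->s1; s0-1->s2; s1-0->s3; s1-1->s4; s2-0->s5; s2-1->s4; s3-0->s6; s3-1->s4; s4-0->s1; s4-1->s4; s5-0->s7; s5-1->s4; s6-0->s6; s6-1->s4; s7-0->s6; s7-1->s8; s8-0->s9; s8-1->s8; s9-0->s10; s9-1->s8; s10-0->s11; s10-1->s8; s11-0->s11; s11-1->s8

Handle the two conditions separately and then intersect. The first has 4 states tracking how much of the suffix `000` has currently been matched; the second has 6 states tracking whether the input so far still matches the prefix `1001`. A product state is a pair (one from each), accepting exactly when both do.
          0    1  
>  s0     s1   s2 
   s1     s3   s4 
   s2     s5   s4 
   s3     s6   s4 
   s4     s1   s4 
   s5     s7   s4 
   s6     s6   s4 
   s7     s6   s8 
   s8     s9   s8 
   s9    s10   s8 
   s10   s11   s8 
 * s11   s11   s8 
(> = start, * = accepting)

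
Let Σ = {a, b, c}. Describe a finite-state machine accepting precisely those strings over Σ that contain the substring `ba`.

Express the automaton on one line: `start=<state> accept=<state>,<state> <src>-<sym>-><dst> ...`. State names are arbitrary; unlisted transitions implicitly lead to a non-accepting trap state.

Track how much of `ba` has been matched so far: state q0 is no progress, q2 is the absorbing accept state reached once `ba` has occurred. Intermediate states record partial matches; on a mismatch, fall back to the longest reusable overlap.
        a   b   c  
>  q0   q0  q1  q0 
   q1   q2  q1  q0 
 * q2   q2  q2  q2 
(> = start, * = accepting)

start=q0 accept=q2 q0-a->q0 q0-b->q1 q0-c->q0 q1-a->q2 q1-b->q1 q1-c->q0 q2-a->q2 q2-b->q2 q2-c->q2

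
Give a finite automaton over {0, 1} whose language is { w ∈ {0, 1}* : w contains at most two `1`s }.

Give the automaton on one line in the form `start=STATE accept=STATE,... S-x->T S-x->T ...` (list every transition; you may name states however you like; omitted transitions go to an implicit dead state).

start=A accept=A,B,C A-0->A A-1->B B-0->B B-1->C C-0->C C-1->D D-0->D D-1->D

Count `1`s, saturating at 3: states A through C mean 0 through 2 `1`s seen; D means more than 2. Each `1` increments (capped at D); other symbols loop. Accept from {A, B, C}.
       0  1 
>* A   A  B 
 * B   B  C 
 * C   C  D 
   D   D  D 
(> = start, * = accepting)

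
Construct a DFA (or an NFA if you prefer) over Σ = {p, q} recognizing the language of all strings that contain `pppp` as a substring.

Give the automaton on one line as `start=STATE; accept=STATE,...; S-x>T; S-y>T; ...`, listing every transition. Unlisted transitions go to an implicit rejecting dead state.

start=s0; accept=s4; s0-p>s1; s0-q>s0; s1-p>s2; s1-q>s0; s2-p>s3; s2-q>s0; s3-p>s4; s3-q>s0; s4-p>s4; s4-q>s4

States s0..s3 record the length of the longest prefix of `pppp` that matches the current input suffix. Reaching s4 means `pppp` has been seen, and we stay there forever. Accept from s4.
A 5-state machine:
        p   q  
>  s0   s1  s0 
   s1   s2  s0 
   s2   s3  s0 
   s3   s4  s0 
 * s4   s4  s4 
(> = start, * = accepting)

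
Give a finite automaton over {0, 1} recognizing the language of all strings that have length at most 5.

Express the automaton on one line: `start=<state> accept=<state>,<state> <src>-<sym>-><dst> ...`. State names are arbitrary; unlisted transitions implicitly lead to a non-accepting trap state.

Count input length up to 6: every symbol moves from q0 toward q6, which means 'more than 5' and absorbs. Accept from {q0, q1, q2, q3, q4, q5}.
With 7 states:
        0   1  
>* q0   q1  q1 
 * q1   q2  q2 
 * q2   q3  q3 
 * q3   q4  q4 
 * q4   q5  q5 
 * q5   q6  q6 
   q6   q6  q6 
(> = start, * = accepting)

start=q0 accept=q0,q1,q2,q3,q4,q5 q0-0->q1 q0-1->q1 q1-0->q2 q1-1->q2 q2-0->q3 q2-1->q3 q3-0->q4 q3-1->q4 q4-0->q5 q4-1->q5 q5-0->q6 q5-1->q6 q6-0->q6 q6-1->q6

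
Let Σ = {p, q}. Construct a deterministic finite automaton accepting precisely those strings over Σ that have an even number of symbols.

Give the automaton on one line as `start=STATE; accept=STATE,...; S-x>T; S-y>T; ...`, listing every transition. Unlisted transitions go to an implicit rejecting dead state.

start=s0; accept=s0; s0-p>s1; s0-q>s1; s1-p>s0; s1-q>s0

Count input length modulo 2: every symbol advances one step around the cycle s0 → s1 → s0. Accept at s0.
        p   q  
>* s0   s1  s1 
   s1   s0  s0 
(> = start, * = accepting)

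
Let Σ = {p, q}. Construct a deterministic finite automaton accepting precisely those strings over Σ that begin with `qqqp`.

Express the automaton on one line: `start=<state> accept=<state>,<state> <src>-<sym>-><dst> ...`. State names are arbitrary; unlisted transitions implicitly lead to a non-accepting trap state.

start=A accept=E A-p->F A-q->B B-p->F B-q->C C-p->F C-q->D D-p->E D-q->F E-p->E E-q->E F-p->F F-q->F

Check the first 4 symbols one by one: A through D record how many have matched `qqqp` so far; any wrong symbol goes to the dead state F. After all 4 match we enter the accepting sink E.
With 6 states:
       p  q 
>  A   F  B 
   B   F  C 
   C   F  D 
   D   E  F 
 * E   E  E 
   F   F  F 
(> = start, * = accepting)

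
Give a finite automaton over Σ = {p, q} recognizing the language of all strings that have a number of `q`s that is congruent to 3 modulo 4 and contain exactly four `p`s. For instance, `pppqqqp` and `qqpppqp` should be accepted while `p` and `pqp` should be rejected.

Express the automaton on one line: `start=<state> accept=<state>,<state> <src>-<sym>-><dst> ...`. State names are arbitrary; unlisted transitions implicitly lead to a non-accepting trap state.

start=s0 accept=s22 s0-p->s1 s0-q->s2 s1-p->s3 s1-q->s4 s2-p->s4 s2-q->s5 s3-p->s6 s3-q->s7 s4-p->s7 s4-q->s8 s5-p->s8 s5-q->s9 s6-p->s10 s6-q->s11 s7-p->s11 s7-q->s12 s8-p->s12 s8-q->s13 s9-p->s13 s9-q->s0 s10-p->s14 s10-q->s15 s11-p->s15 s11-q->s16 s12-p->s16 s12-q->s17 s13-p->s17 s13-q->s1 s14-p->s14 s14-q->s18 s15-p->s18 s15-q->s19 s16-p->s19 s16-q->s20 s17-p->s20 s17-q->s3 s18-p->s18 s18-q->s21 s19-p->s21 s19-q->s22 s20-p->s22 s20-q->s6 s21-p->s21 s21-q->s23 s22-p->s23 s22-q->s10 s23-p->s23 s23-q->s14

Build one automaton per condition and run them in lockstep. The first has 4 states tracking the count of `q`s modulo 4; the second has 6 states tracking the count of `p`s, saturating at 5. A product state is a pair (one from each), accepting exactly when both do.
          p    q  
>  s0     s1   s2 
   s1     s3   s4 
   s2     s4   s5 
   s3     s6   s7 
   s4     s7   s8 
   s5     s8   s9 
   s6    s10  s11 
   s7    s11  s12 
   s8    s12  s13 
   s9    s13   s0 
   s10   s14  s15 
   s11   s15  s16 
   s12   s16  s17 
   s13   s17   s1 
   s14   s14  s18 
   s15   s18  s19 
   s16   s19  s20 
   s17   s20   s3 
   s18   s18  s21 
   s19   s21  s22 
   s20   s22   s6 
   s21   s21  s23 
 * s22   s23  s10 
   s23   s23  s14 
(> = start, * = accepting)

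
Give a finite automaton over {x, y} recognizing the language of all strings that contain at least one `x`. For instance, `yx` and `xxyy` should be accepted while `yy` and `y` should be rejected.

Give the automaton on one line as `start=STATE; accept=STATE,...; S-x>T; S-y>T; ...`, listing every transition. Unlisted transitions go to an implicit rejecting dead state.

Count `x`s, saturating at 2: state s0 means no `x` yet, s1 means one `x` seen, s2 means more than one. Each `x` increments (capped at s2); other symbols loop. Accept from {s1, s2}.
A 3-state machine:
        x   y  
>  s0   s1  s0 
 * s1   s2  s1 
 * s2   s2  s2 
(> = start, * = accepting)

start=s0; accept=s1,s2; s0-x>s1; s0-y>s0; s1-x>s2; s1-y>s1; s2-x>s2; s2-y>s2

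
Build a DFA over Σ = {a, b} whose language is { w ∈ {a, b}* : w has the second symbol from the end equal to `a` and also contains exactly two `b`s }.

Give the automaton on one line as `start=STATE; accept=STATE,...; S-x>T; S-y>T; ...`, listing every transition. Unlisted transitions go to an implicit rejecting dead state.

Handle the two conditions separately and then intersect. One (7 states) tracks the last 2 symbols read; the other (4 states) tracks the count of `b`s, saturating at 3. Each combined state is a pair, one component from each; accept when both components accept. Equivalent product states are then merged.
With 8 states:
        a   b  
>  q0   q0  q1 
   q1   q2  q3 
   q2   q2  q4 
   q3   q5  q6 
 * q4   q5  q6 
   q5   q7  q6 
   q6   q6  q6 
 * q7   q7  q6 
(> = start, * = accepting)

start=q0; accept=q4,q7; q0-a>q0; q0-b>q1; q1-a>q2; q1-b>q3; q2-a>q2; q2-b>q4; q3-a>q5; q3-b>q6; q4-a>q5; q4-b>q6; q5-a>q7; q5-b>q6; q6-a>q6; q6-b>q6; q7-a>q7; q7-b>q6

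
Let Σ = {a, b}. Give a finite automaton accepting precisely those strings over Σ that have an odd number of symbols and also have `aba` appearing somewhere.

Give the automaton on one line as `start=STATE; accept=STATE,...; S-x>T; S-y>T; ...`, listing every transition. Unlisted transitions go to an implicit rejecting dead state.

start=q0; accept=q6; q0-a>q1; q0-b>q2; q1-a>q3; q1-b>q4; q2-a>q3; q2-b>q0; q3-a>q1; q3-b>q5; q4-a>q6; q4-b>q2; q5-a>q7; q5-b>q0; q6-a>q7; q6-b>q7; q7-a>q6; q7-b>q6

Run two small machines in parallel and take their product. The first has 2 states tracking the input length modulo 2; the second has 4 states tracking whether and how much of `aba` has been seen. A product state is a pair (one from each), accepting exactly when both do.
An 8-state machine:
        a   b  
>  q0   q1  q2 
   q1   q3  q4 
   q2   q3  q0 
   q3   q1  q5 
   q4   q6  q2 
   q5   q7  q0 
 * q6   q7  q7 
   q7   q6  q6 
(> = start, * = accepting)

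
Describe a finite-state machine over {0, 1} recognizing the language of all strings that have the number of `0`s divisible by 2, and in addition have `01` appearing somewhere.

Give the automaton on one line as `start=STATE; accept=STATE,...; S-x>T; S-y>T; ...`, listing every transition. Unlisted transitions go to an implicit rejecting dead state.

start=q0; accept=q4; q0-0>q1; q0-1>q0; q1-0>q2; q1-1>q3; q2-0>q1; q2-1>q4; q3-0>q4; q3-1>q3; q4-0>q3; q4-1>q4

Run two small machines in parallel and take their product. The first has 2 states tracking the count of `0`s modulo 2; the second has 3 states tracking whether and how much of `01` has been seen. A product state is a pair (one from each), accepting exactly when both do.
5 states suffice.
        0   1  
>  q0   q1  q0 
   q1   q2  q3 
   q2   q1  q4 
   q3   q4  q3 
 * q4   q3  q4 
(> = start, * = accepting)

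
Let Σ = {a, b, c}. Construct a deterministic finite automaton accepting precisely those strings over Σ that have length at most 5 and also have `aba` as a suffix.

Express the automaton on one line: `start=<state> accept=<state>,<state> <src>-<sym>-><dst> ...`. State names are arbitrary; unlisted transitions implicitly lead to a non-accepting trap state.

start=q0 accept=q9,q13,q17 q0-a->q1 q0-b->q2 q0-c->q2 q1-a->q3 q1-b->q4 q1-c->q5 q2-a->q3 q2-b->q5 q2-c->q5 q3-a->q6 q3-b->q7 q3-c->q8 q4-a->q9 q4-b->q8 q4-c->q8 q5-a->q6 q5-b->q8 q5-c->q8 q6-a->q10 q6-b->q11 q6-c->q12 q7-a->q13 q7-b->q12 q7-c->q12 q8-a->q10 q8-b->q12 q8-c->q12 q9-a->q10 q9-b->q11 q9-c->q12 q10-a->q14 q10-b->q15 q10-c->q16 q11-a->q17 q11-b->q16 q11-c->q16 q12-a->q14 q12-b->q16 q12-c->q16 q13-a->q14 q13-b->q15 q13-c->q16 q14-a->q18 q14-b->q19 q14-c->q20 q15-a->q21 q15-b->q20 q15-c->q20 q16-a->q18 q16-b->q20 q16-c->q20 q17-a->q18 q17-b->q19 q17-c->q20 q18-a->q18 q18-b->q19 q18-c->q20 q19-a->q21 q19-b->q20 q19-c->q20 q20-a->q18 q20-b->q20 q20-c->q20 q21-a->q18 q21-b->q19 q21-c->q20

Build one automaton per condition and run them in lockstep. One (7 states) tracks the input length, saturating at 6; the other (4 states) tracks how much of the suffix `aba` has currently been matched. Each combined state is a pair, one component from each; accept when both components accept.
          a    b    c  
>  q0     q1   q2   q2 
   q1     q3   q4   q5 
   q2     q3   q5   q5 
   q3     q6   q7   q8 
   q4     q9   q8   q8 
   q5     q6   q8   q8 
   q6    q10  q11  q12 
   q7    q13  q12  q12 
   q8    q10  q12  q12 
 * q9    q10  q11  q12 
   q10   q14  q15  q16 
   q11   q17  q16  q16 
   q12   q14  q16  q16 
 * q13   q14  q15  q16 
   q14   q18  q19  q20 
   q15   q21  q20  q20 
   q16   q18  q20  q20 
 * q17   q18  q19  q20 
   q18   q18  q19  q20 
   q19   q21  q20  q20 
   q20   q18  q20  q20 
   q21   q18  q19  q20 
(> = start, * = accepting)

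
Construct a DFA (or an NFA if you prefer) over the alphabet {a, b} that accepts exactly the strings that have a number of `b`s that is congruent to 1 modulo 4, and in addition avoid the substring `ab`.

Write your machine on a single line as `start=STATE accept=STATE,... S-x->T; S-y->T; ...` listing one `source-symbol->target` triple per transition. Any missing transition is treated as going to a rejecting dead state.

start=S0; accept=S2,S4; S0-a->S1; S0-b->S2; S1-a->S1; S1-b->S3; S2-a->S4; S2-b->S5; S3-a->S3; S3-b->S6; S4-a->S4; S4-b->S6; S5-a->S7; S5-b->S8; S6-a->S6; S6-b->S9; S7-a->S7; S7-b->S9; S8-a->S10; S8-b->S0; S9-a->S9; S9-b->S11; S10-a->S10; S10-b->S11; S11-a->S11; S11-b->S3

Build one automaton per condition and run them in lockstep. The first has 4 states tracking the count of `b`s modulo 4; the second has 3 states tracking partial matches of the forbidden pattern `ab`. A product state is a pair (one from each), accepting exactly when both do.
A 12-state machine:
          a    b  
>  S0     S1   S2 
   S1     S1   S3 
 * S2     S4   S5 
   S3     S3   S6 
 * S4     S4   S6 
   S5     S7   S8 
   S6     S6   S9 
   S7     S7   S9 
   S8    S10   S0 
   S9     S9  S11 
   S10   S10  S11 
   S11   S11   S3 
(> = start, * = accepting)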